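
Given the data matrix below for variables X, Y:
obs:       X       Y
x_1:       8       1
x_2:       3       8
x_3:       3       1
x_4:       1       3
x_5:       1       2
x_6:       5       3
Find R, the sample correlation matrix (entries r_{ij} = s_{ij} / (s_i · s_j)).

Step 1 — column means:
  mean(X) = (8 + 3 + 3 + 1 + 1 + 5) / 6 = 21/6 = 3.5
  mean(Y) = (1 + 8 + 1 + 3 + 2 + 3) / 6 = 18/6 = 3

Step 2 — sample variances and covariances s[i,j] = (1/(n-1)) · Σ_k (x_{k,i} - mean_i) · (x_{k,j} - mean_j), with n-1 = 5:
  s[X,X] = ((4.5)·(4.5) + (-0.5)·(-0.5) + (-0.5)·(-0.5) + (-2.5)·(-2.5) + (-2.5)·(-2.5) + (1.5)·(1.5)) / 5 = 35.5/5 = 7.1
  s[X,Y] = ((4.5)·(-2) + (-0.5)·(5) + (-0.5)·(-2) + (-2.5)·(0) + (-2.5)·(-1) + (1.5)·(0)) / 5 = -8/5 = -1.6
  s[Y,Y] = ((-2)·(-2) + (5)·(5) + (-2)·(-2) + (0)·(0) + (-1)·(-1) + (0)·(0)) / 5 = 34/5 = 6.8
  Sample standard deviations s_i = √(s[i,i]):
  s(X) = √(7.1) = 2.6646
  s(Y) = √(6.8) = 2.6077

Step 3 — r_{ij} = s_{ij} / (s_i · s_j):
  r[X,X] = 1 (diagonal).
  r[X,Y] = -1.6 / (2.6646 · 2.6077) = -1.6 / 6.9484 = -0.2303
  r[Y,Y] = 1 (diagonal).

R is symmetric with unit diagonal. Assembling:

R = [[1, -0.2303],
 [-0.2303, 1]]


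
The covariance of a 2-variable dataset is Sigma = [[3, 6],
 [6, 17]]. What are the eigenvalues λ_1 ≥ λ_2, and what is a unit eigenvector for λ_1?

Step 1 — characteristic polynomial of 2×2 Sigma:
  det(Sigma - λI) = λ² - trace · λ + det = 0.
  trace = 3 + 17 = 20, det = 3·17 - (6)² = 15.
Step 2 — discriminant:
  Δ = trace² - 4·det = 400 - 60 = 340.
Step 3 — eigenvalues:
  λ = (trace ± √Δ)/2 = (20 ± 18.4391)/2,
  λ_1 = 19.2195,  λ_2 = 0.7805.

Step 4 — unit eigenvector for λ_1: solve (Sigma - λ_1 I)v = 0. First row:
  (3 - 19.2195)·v_x + (6)·v_y = 0, i.e. (-16.2195)·v_x + (6)·v_y = 0,
  so v ∝ (b, λ_1 - a) = (6, 16.2195) = u.
  ||u|| = √((6)² + (16.2195)²) = √(299.0736) ≈ 17.2937,
  v_1 = u/||u|| ≈ (0.3469, 0.9379) (||v_1|| = 1).

λ_1 = 19.2195,  λ_2 = 0.7805;  v_1 ≈ (0.3469, 0.9379)


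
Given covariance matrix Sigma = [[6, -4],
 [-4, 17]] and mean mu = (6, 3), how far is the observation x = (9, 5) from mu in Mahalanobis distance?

Step 1 — centre the observation: (x - mu) = (3, 2).

Step 2 — invert Sigma. det(Sigma) = 6·17 - (-4)² = 86.
  Sigma^{-1} = (1/det) · [[d, -b], [-b, a]] = [[0.1977, 0.0465],
 [0.0465, 0.0698]].

Step 3 — form the quadratic (x - mu)^T · Sigma^{-1} · (x - mu):
  Sigma^{-1} · (x - mu) = (0.686, 0.2791).
  (x - mu)^T · [Sigma^{-1} · (x - mu)] = (3)·(0.686) + (2)·(0.2791) = 2.6163.

Step 4 — take square root: d = √(2.6163) ≈ 1.6175.

d(x, mu) = √(2.6163) ≈ 1.6175


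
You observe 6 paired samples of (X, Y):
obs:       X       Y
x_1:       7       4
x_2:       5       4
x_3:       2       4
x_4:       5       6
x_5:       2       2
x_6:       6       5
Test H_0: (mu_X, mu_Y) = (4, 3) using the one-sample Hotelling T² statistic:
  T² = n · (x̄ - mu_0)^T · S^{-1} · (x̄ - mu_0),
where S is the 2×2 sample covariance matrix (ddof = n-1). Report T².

Step 1 — sample mean vector:
  mean(X) = (7 + 5 + 2 + 5 + 2 + 6) / 6 = 27/6 = 4.5
  mean(Y) = (4 + 4 + 4 + 6 + 2 + 5) / 6 = 25/6 = 4.1667
  x̄ = (4.5, 4.1667),  deviation x̄ - mu_0 = (4.5, 4.1667) - (4, 3) = (0.5, 1.1667).

Step 2 — sample covariance matrix, S[i,j] = (1/(n-1)) · Σ_k (x_{k,i} - mean_i) · (x_{k,j} - mean_j), divisor n-1 = 5:
  S[X,X] = ((2.5)·(2.5) + (0.5)·(0.5) + (-2.5)·(-2.5) + (0.5)·(0.5) + (-2.5)·(-2.5) + (1.5)·(1.5)) / 5 = 21.5/5 = 4.3
  S[X,Y] = ((2.5)·(-0.1667) + (0.5)·(-0.1667) + (-2.5)·(-0.1667) + (0.5)·(1.8333) + (-2.5)·(-2.1667) + (1.5)·(0.8333)) / 5 = 7.5/5 = 1.5
  S[Y,Y] = ((-0.1667)·(-0.1667) + (-0.1667)·(-0.1667) + (-0.1667)·(-0.1667) + (1.8333)·(1.8333) + (-2.1667)·(-2.1667) + (0.8333)·(0.8333)) / 5 = 8.8333/5 = 1.7667
  S = [[4.3, 1.5],
 [1.5, 1.7667]].

Step 3 — invert S. det(S) = 4.3·1.7667 - (1.5)² = 5.3467.
  S^{-1} = (1/det) · [[d, -b], [-b, a]] = [[0.3304, -0.2805],
 [-0.2805, 0.8042]].

Step 4 — quadratic form (x̄ - mu_0)^T · S^{-1} · (x̄ - mu_0):
  S^{-1} · (x̄ - mu_0) = (-0.1621, 0.798),
  (x̄ - mu_0)^T · [...] = (0.5)·(-0.1621) + (1.1667)·(0.798) = 0.85.

Step 5 — scale by n: T² = 6 · 0.85 = 5.0998.

T² ≈ 5.0998


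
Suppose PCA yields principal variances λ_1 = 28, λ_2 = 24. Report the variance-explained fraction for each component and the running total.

Step 1 — total variance = trace(Sigma) = Σ λ_i = 28 + 24 = 52.

Step 2 — fraction explained by component i = λ_i / Σ λ:
  PC1: 28/52 = 0.5385
  PC2: 24/52 = 0.4615

Step 3 — cumulative fraction after k components = (λ_1 + ... + λ_k) / Σ λ:
  k = 1: 28/52 = 0.5385
  k = 2: (28 + 24)/52 = 52/52 = 1

Summary (fraction, with percent):

explained: PC1 0.5385 (53.85%), PC2 0.4615 (46.15%);  cumulative: 0.5385, 1


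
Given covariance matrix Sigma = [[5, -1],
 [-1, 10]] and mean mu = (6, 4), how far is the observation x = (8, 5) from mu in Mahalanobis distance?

Step 1 — centre the observation: (x - mu) = (2, 1).

Step 2 — invert Sigma. det(Sigma) = 5·10 - (-1)² = 49.
  Sigma^{-1} = (1/det) · [[d, -b], [-b, a]] = [[0.2041, 0.0204],
 [0.0204, 0.102]].

Step 3 — form the quadratic (x - mu)^T · Sigma^{-1} · (x - mu):
  Sigma^{-1} · (x - mu) = (0.4286, 0.1429).
  (x - mu)^T · [Sigma^{-1} · (x - mu)] = (2)·(0.4286) + (1)·(0.1429) = 1.

Step 4 — take square root: d = √(1) ≈ 1.

d(x, mu) = √(1) ≈ 1


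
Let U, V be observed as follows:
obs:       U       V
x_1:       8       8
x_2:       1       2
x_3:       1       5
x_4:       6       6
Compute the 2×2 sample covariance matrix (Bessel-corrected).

Step 1 — column means:
  mean(U) = (8 + 1 + 1 + 6) / 4 = 16/4 = 4
  mean(V) = (8 + 2 + 5 + 6) / 4 = 21/4 = 5.25

Step 2 — sample covariance S[i,j] = (1/(n-1)) · Σ_k (x_{k,i} - mean_i) · (x_{k,j} - mean_j), with n-1 = 3.
  S[U,U] = ((4)·(4) + (-3)·(-3) + (-3)·(-3) + (2)·(2)) / 3 = 38/3 = 12.6667
  S[U,V] = ((4)·(2.75) + (-3)·(-3.25) + (-3)·(-0.25) + (2)·(0.75)) / 3 = 23/3 = 7.6667
  S[V,V] = ((2.75)·(2.75) + (-3.25)·(-3.25) + (-0.25)·(-0.25) + (0.75)·(0.75)) / 3 = 18.75/3 = 6.25

S is symmetric (S[j,i] = S[i,j]). Assembling:

S = [[12.6667, 7.6667],
 [7.6667, 6.25]]


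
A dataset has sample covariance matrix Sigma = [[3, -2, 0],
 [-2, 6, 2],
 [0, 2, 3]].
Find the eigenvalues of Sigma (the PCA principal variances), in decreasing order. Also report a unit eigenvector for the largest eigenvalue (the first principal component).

Step 1 — characteristic polynomial p(λ) = det(λI - Sigma) = λ³ - tr·λ² + c_1·λ - det, where tr = trace, c_1 = sum of the principal 2×2 minors, det = det(Sigma):
  tr = 3 + 6 + 3 = 12,
  c_1 = (3·6 - (-2)²) + (3·3 - (0)²) + (6·3 - (2)²) = 14 + 9 + 14 = 37,
  det = 3·(6·3 - (2)²) - (-2)·((-2)·3 - (2)·(0)) + (0)·((-2)·(2) - 6·(0)) = 3·(14) - (-2)·(-6) + (0)·(-4) = 30.
  So p(λ) = λ³ - 12λ² + 37λ - 30.
Step 2 — look for an integer root (rational root theorem: any rational root is an integer divisor of 30). Testing λ = 3:
  p(3) = 27 - 108 + 111 - 30 = 0  ✓
  Dividing out (λ - 3): p(λ) = (λ - 3)(λ² - 9λ + 10).
Step 3 — remaining eigenvalues from the quadratic λ² - 9λ + 10 = 0:
  Δ = 9² - 4·10 = 81 - 40 = 41,  λ = (9 ± √41)/2 = (9 ± 6.4031)/2 ≈ 7.7016 or 1.2984.
  Sorted: λ_1 = 7.7016,  λ_2 = 3,  λ_3 = 1.2984  (check: sum = 12 = tr ✓).

Step 4 — unit eigenvector for λ_1 ≈ 7.7016: v spans the null space of (Sigma - λ_1 I), whose rows are
  r_1 = (-4.7016, -2, 0),  r_2 = (-2, -1.7016, 2),  r_3 = (0, 2, -4.7016).
  v is orthogonal to every row, so take v ∝ r_1 × r_2 = ((-2)·(2) - (0)·(-1.7016), (0)·(-2) - (-4.7016)·(2), (-4.7016)·(-1.7016) - (-2)·(-2)) ≈ (-4, 9.4031, 4).
  Rescale (multiply by -1 so the first nonzero entry is positive): u = (4, -9.4031, -4).
  ||u|| = √((4)² + (-9.4031)² + (-4)²) = √(120.4187) ≈ 10.9735,  v_1 = u/||u|| ≈ (0.3645, -0.8569, -0.3645) (||v_1|| = 1).

λ_1 = 7.7016,  λ_2 = 3,  λ_3 = 1.2984;  v_1 ≈ (0.3645, -0.8569, -0.3645)


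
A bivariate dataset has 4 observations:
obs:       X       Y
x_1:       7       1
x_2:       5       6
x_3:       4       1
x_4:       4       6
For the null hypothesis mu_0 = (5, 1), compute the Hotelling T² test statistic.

Step 1 — sample mean vector:
  mean(X) = (7 + 5 + 4 + 4) / 4 = 20/4 = 5
  mean(Y) = (1 + 6 + 1 + 6) / 4 = 14/4 = 3.5
  x̄ = (5, 3.5),  deviation x̄ - mu_0 = (5, 3.5) - (5, 1) = (0, 2.5).

Step 2 — sample covariance matrix, S[i,j] = (1/(n-1)) · Σ_k (x_{k,i} - mean_i) · (x_{k,j} - mean_j), divisor n-1 = 3:
  S[X,X] = ((2)·(2) + (0)·(0) + (-1)·(-1) + (-1)·(-1)) / 3 = 6/3 = 2
  S[X,Y] = ((2)·(-2.5) + (0)·(2.5) + (-1)·(-2.5) + (-1)·(2.5)) / 3 = -5/3 = -1.6667
  S[Y,Y] = ((-2.5)·(-2.5) + (2.5)·(2.5) + (-2.5)·(-2.5) + (2.5)·(2.5)) / 3 = 25/3 = 8.3333
  S = [[2, -1.6667],
 [-1.6667, 8.3333]].

Step 3 — invert S. det(S) = 2·8.3333 - (-1.6667)² = 13.8889.
  S^{-1} = (1/det) · [[d, -b], [-b, a]] = [[0.6, 0.12],
 [0.12, 0.144]].

Step 4 — quadratic form (x̄ - mu_0)^T · S^{-1} · (x̄ - mu_0):
  S^{-1} · (x̄ - mu_0) = (0.3, 0.36),
  (x̄ - mu_0)^T · [...] = (0)·(0.3) + (2.5)·(0.36) = 0.9.

Step 5 — scale by n: T² = 4 · 0.9 = 3.6.

T² ≈ 3.6


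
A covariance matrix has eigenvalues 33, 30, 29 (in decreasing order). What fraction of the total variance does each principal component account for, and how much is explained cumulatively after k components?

Step 1 — total variance = trace(Sigma) = Σ λ_i = 33 + 30 + 29 = 92.

Step 2 — fraction explained by component i = λ_i / Σ λ:
  PC1: 33/92 = 0.3587
  PC2: 30/92 = 0.3261
  PC3: 29/92 = 0.3152

Step 3 — cumulative fraction after k components = (λ_1 + ... + λ_k) / Σ λ:
  k = 1: 33/92 = 0.3587
  k = 2: (33 + 30)/92 = 63/92 = 0.6848
  k = 3: (33 + 30 + 29)/92 = 92/92 = 1

Summary (fraction, with percent):

explained: PC1 0.3587 (35.87%), PC2 0.3261 (32.61%), PC3 0.3152 (31.52%);  cumulative: 0.3587, 0.6848, 1


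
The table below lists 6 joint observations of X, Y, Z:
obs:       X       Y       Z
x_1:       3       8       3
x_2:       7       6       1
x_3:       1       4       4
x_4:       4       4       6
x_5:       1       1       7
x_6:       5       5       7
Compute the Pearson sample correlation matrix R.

Step 1 — column means:
  mean(X) = (3 + 7 + 1 + 4 + 1 + 5) / 6 = 21/6 = 3.5
  mean(Y) = (8 + 6 + 4 + 4 + 1 + 5) / 6 = 28/6 = 4.6667
  mean(Z) = (3 + 1 + 4 + 6 + 7 + 7) / 6 = 28/6 = 4.6667

Step 2 — sample variances and covariances s[i,j] = (1/(n-1)) · Σ_k (x_{k,i} - mean_i) · (x_{k,j} - mean_j), with n-1 = 5:
  s[X,X] = ((-0.5)·(-0.5) + (3.5)·(3.5) + (-2.5)·(-2.5) + (0.5)·(0.5) + (-2.5)·(-2.5) + (1.5)·(1.5)) / 5 = 27.5/5 = 5.5
  s[X,Y] = ((-0.5)·(3.3333) + (3.5)·(1.3333) + (-2.5)·(-0.6667) + (0.5)·(-0.6667) + (-2.5)·(-3.6667) + (1.5)·(0.3333)) / 5 = 14/5 = 2.8
  s[X,Z] = ((-0.5)·(-1.6667) + (3.5)·(-3.6667) + (-2.5)·(-0.6667) + (0.5)·(1.3333) + (-2.5)·(2.3333) + (1.5)·(2.3333)) / 5 = -12/5 = -2.4
  s[Y,Y] = ((3.3333)·(3.3333) + (1.3333)·(1.3333) + (-0.6667)·(-0.6667) + (-0.6667)·(-0.6667) + (-3.6667)·(-3.6667) + (0.3333)·(0.3333)) / 5 = 27.3333/5 = 5.4667
  s[Y,Z] = ((3.3333)·(-1.6667) + (1.3333)·(-3.6667) + (-0.6667)·(-0.6667) + (-0.6667)·(1.3333) + (-3.6667)·(2.3333) + (0.3333)·(2.3333)) / 5 = -18.6667/5 = -3.7333
  s[Z,Z] = ((-1.6667)·(-1.6667) + (-3.6667)·(-3.6667) + (-0.6667)·(-0.6667) + (1.3333)·(1.3333) + (2.3333)·(2.3333) + (2.3333)·(2.3333)) / 5 = 29.3333/5 = 5.8667
  Sample standard deviations s_i = √(s[i,i]):
  s(X) = √(5.5) = 2.3452
  s(Y) = √(5.4667) = 2.3381
  s(Z) = √(5.8667) = 2.4221

Step 3 — r_{ij} = s_{ij} / (s_i · s_j):
  r[X,X] = 1 (diagonal).
  r[X,Y] = 2.8 / (2.3452 · 2.3381) = 2.8 / 5.4833 = 0.5106
  r[X,Z] = -2.4 / (2.3452 · 2.4221) = -2.4 / 5.6804 = -0.4225
  r[Y,Y] = 1 (diagonal).
  r[Y,Z] = -3.7333 / (2.3381 · 2.4221) = -3.7333 / 5.6631 = -0.6592
  r[Z,Z] = 1 (diagonal).

R is symmetric with unit diagonal. Assembling:

R = [[1, 0.5106, -0.4225],
 [0.5106, 1, -0.6592],
 [-0.4225, -0.6592, 1]]


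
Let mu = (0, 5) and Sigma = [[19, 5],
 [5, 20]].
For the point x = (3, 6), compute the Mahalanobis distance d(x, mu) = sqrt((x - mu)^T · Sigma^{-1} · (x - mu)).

Step 1 — centre the observation: (x - mu) = (3, 1).

Step 2 — invert Sigma. det(Sigma) = 19·20 - (5)² = 355.
  Sigma^{-1} = (1/det) · [[d, -b], [-b, a]] = [[0.0563, -0.0141],
 [-0.0141, 0.0535]].

Step 3 — form the quadratic (x - mu)^T · Sigma^{-1} · (x - mu):
  Sigma^{-1} · (x - mu) = (0.1549, 0.0113).
  (x - mu)^T · [Sigma^{-1} · (x - mu)] = (3)·(0.1549) + (1)·(0.0113) = 0.4761.

Step 4 — take square root: d = √(0.4761) ≈ 0.69.

d(x, mu) = √(0.4761) ≈ 0.69


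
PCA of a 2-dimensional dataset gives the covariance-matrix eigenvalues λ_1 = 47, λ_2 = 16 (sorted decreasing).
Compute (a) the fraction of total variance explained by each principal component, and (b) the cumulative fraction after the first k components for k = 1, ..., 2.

Step 1 — total variance = trace(Sigma) = Σ λ_i = 47 + 16 = 63.

Step 2 — fraction explained by component i = λ_i / Σ λ:
  PC1: 47/63 = 0.746
  PC2: 16/63 = 0.254

Step 3 — cumulative fraction after k components = (λ_1 + ... + λ_k) / Σ λ:
  k = 1: 47/63 = 0.746
  k = 2: (47 + 16)/63 = 63/63 = 1

Summary (fraction, with percent):

explained: PC1 0.746 (74.6%), PC2 0.254 (25.4%);  cumulative: 0.746, 1


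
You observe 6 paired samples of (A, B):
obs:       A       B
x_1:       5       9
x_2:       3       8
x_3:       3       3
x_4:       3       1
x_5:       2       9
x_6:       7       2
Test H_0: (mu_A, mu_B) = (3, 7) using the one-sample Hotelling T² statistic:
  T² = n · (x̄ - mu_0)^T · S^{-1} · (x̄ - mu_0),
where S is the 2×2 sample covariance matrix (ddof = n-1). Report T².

Step 1 — sample mean vector:
  mean(A) = (5 + 3 + 3 + 3 + 2 + 7) / 6 = 23/6 = 3.8333
  mean(B) = (9 + 8 + 3 + 1 + 9 + 2) / 6 = 32/6 = 5.3333
  x̄ = (3.8333, 5.3333),  deviation x̄ - mu_0 = (3.8333, 5.3333) - (3, 7) = (0.8333, -1.6667).

Step 2 — sample covariance matrix, S[i,j] = (1/(n-1)) · Σ_k (x_{k,i} - mean_i) · (x_{k,j} - mean_j), divisor n-1 = 5:
  S[A,A] = ((1.1667)·(1.1667) + (-0.8333)·(-0.8333) + (-0.8333)·(-0.8333) + (-0.8333)·(-0.8333) + (-1.8333)·(-1.8333) + (3.1667)·(3.1667)) / 5 = 16.8333/5 = 3.3667
  S[A,B] = ((1.1667)·(3.6667) + (-0.8333)·(2.6667) + (-0.8333)·(-2.3333) + (-0.8333)·(-4.3333) + (-1.8333)·(3.6667) + (3.1667)·(-3.3333)) / 5 = -9.6667/5 = -1.9333
  S[B,B] = ((3.6667)·(3.6667) + (2.6667)·(2.6667) + (-2.3333)·(-2.3333) + (-4.3333)·(-4.3333) + (3.6667)·(3.6667) + (-3.3333)·(-3.3333)) / 5 = 69.3333/5 = 13.8667
  S = [[3.3667, -1.9333],
 [-1.9333, 13.8667]].

Step 3 — invert S. det(S) = 3.3667·13.8667 - (-1.9333)² = 42.9467.
  S^{-1} = (1/det) · [[d, -b], [-b, a]] = [[0.3229, 0.045],
 [0.045, 0.0784]].

Step 4 — quadratic form (x̄ - mu_0)^T · S^{-1} · (x̄ - mu_0):
  S^{-1} · (x̄ - mu_0) = (0.194, -0.0931),
  (x̄ - mu_0)^T · [...] = (0.8333)·(0.194) + (-1.6667)·(-0.0931) = 0.3169.

Step 5 — scale by n: T² = 6 · 0.3169 = 1.9016.

T² ≈ 1.9016


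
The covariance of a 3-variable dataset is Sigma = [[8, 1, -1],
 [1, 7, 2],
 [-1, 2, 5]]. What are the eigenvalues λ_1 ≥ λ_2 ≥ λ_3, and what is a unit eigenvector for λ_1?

Step 1 — characteristic polynomial p(λ) = det(λI - Sigma) = λ³ - tr·λ² + c_1·λ - det, where tr = trace, c_1 = sum of the principal 2×2 minors, det = det(Sigma):
  tr = 8 + 7 + 5 = 20,
  c_1 = (8·7 - (1)²) + (8·5 - (-1)²) + (7·5 - (2)²) = 55 + 39 + 31 = 125,
  det = 8·(7·5 - (2)²) - (1)·((1)·5 - (2)·(-1)) + (-1)·((1)·(2) - 7·(-1)) = 8·(31) - (1)·(7) + (-1)·(9) = 232.
  So p(λ) = λ³ - 20λ² + 125λ - 232.
Step 2 — look for an integer root (rational root theorem: any rational root is an integer divisor of 232). Testing λ = 8:
  p(8) = 512 - 1280 + 1000 - 232 = 0  ✓
  Dividing out (λ - 8): p(λ) = (λ - 8)(λ² - 12λ + 29).
Step 3 — remaining eigenvalues from the quadratic λ² - 12λ + 29 = 0:
  Δ = 12² - 4·29 = 144 - 116 = 28,  λ = (12 ± √28)/2 = (12 ± 5.2915)/2 ≈ 8.6458 or 3.3542.
  Sorted: λ_1 = 8.6458,  λ_2 = 8,  λ_3 = 3.3542  (check: sum = 20 = tr ✓).

Step 4 — unit eigenvector for λ_1 ≈ 8.6458: v spans the null space of (Sigma - λ_1 I), whose rows are
  r_1 = (-0.6458, 1, -1),  r_2 = (1, -1.6458, 2),  r_3 = (-1, 2, -3.6458).
  v is orthogonal to every row, so take v ∝ r_1 × r_2 = ((1)·(2) - (-1)·(-1.6458), (-1)·(1) - (-0.6458)·(2), (-0.6458)·(-1.6458) - (1)·(1)) ≈ (0.3542, 0.2915, 0.0627).
  Let u = (0.3542, 0.2915, 0.0627).
  ||u|| = √((0.3542)² + (0.2915)² + (0.0627)²) = √(0.2144) ≈ 0.463,  v_1 = u/||u|| ≈ (0.7651, 0.6295, 0.1355) (||v_1|| = 1).

λ_1 = 8.6458,  λ_2 = 8,  λ_3 = 3.3542;  v_1 ≈ (0.7651, 0.6295, 0.1355)


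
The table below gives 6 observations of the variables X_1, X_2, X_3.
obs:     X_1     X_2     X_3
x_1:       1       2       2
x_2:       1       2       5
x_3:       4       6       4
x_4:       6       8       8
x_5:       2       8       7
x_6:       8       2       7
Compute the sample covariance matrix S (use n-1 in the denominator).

Step 1 — column means:
  mean(X_1) = (1 + 1 + 4 + 6 + 2 + 8) / 6 = 22/6 = 3.6667
  mean(X_2) = (2 + 2 + 6 + 8 + 8 + 2) / 6 = 28/6 = 4.6667
  mean(X_3) = (2 + 5 + 4 + 8 + 7 + 7) / 6 = 33/6 = 5.5

Step 2 — sample covariance S[i,j] = (1/(n-1)) · Σ_k (x_{k,i} - mean_i) · (x_{k,j} - mean_j), with n-1 = 5.
  S[X_1,X_1] = ((-2.6667)·(-2.6667) + (-2.6667)·(-2.6667) + (0.3333)·(0.3333) + (2.3333)·(2.3333) + (-1.6667)·(-1.6667) + (4.3333)·(4.3333)) / 5 = 41.3333/5 = 8.2667
  S[X_1,X_2] = ((-2.6667)·(-2.6667) + (-2.6667)·(-2.6667) + (0.3333)·(1.3333) + (2.3333)·(3.3333) + (-1.6667)·(3.3333) + (4.3333)·(-2.6667)) / 5 = 5.3333/5 = 1.0667
  S[X_1,X_3] = ((-2.6667)·(-3.5) + (-2.6667)·(-0.5) + (0.3333)·(-1.5) + (2.3333)·(2.5) + (-1.6667)·(1.5) + (4.3333)·(1.5)) / 5 = 20/5 = 4
  S[X_2,X_2] = ((-2.6667)·(-2.6667) + (-2.6667)·(-2.6667) + (1.3333)·(1.3333) + (3.3333)·(3.3333) + (3.3333)·(3.3333) + (-2.6667)·(-2.6667)) / 5 = 45.3333/5 = 9.0667
  S[X_2,X_3] = ((-2.6667)·(-3.5) + (-2.6667)·(-0.5) + (1.3333)·(-1.5) + (3.3333)·(2.5) + (3.3333)·(1.5) + (-2.6667)·(1.5)) / 5 = 18/5 = 3.6
  S[X_3,X_3] = ((-3.5)·(-3.5) + (-0.5)·(-0.5) + (-1.5)·(-1.5) + (2.5)·(2.5) + (1.5)·(1.5) + (1.5)·(1.5)) / 5 = 25.5/5 = 5.1

S is symmetric (S[j,i] = S[i,j]). Assembling:

S = [[8.2667, 1.0667, 4],
 [1.0667, 9.0667, 3.6],
 [4, 3.6, 5.1]]


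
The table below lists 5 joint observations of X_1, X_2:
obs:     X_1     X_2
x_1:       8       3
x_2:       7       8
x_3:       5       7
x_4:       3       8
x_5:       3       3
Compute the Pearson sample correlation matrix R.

Step 1 — column means:
  mean(X_1) = (8 + 7 + 5 + 3 + 3) / 5 = 26/5 = 5.2
  mean(X_2) = (3 + 8 + 7 + 8 + 3) / 5 = 29/5 = 5.8

Step 2 — sample variances and covariances s[i,j] = (1/(n-1)) · Σ_k (x_{k,i} - mean_i) · (x_{k,j} - mean_j), with n-1 = 4:
  s[X_1,X_1] = ((2.8)·(2.8) + (1.8)·(1.8) + (-0.2)·(-0.2) + (-2.2)·(-2.2) + (-2.2)·(-2.2)) / 4 = 20.8/4 = 5.2
  s[X_1,X_2] = ((2.8)·(-2.8) + (1.8)·(2.2) + (-0.2)·(1.2) + (-2.2)·(2.2) + (-2.2)·(-2.8)) / 4 = -2.8/4 = -0.7
  s[X_2,X_2] = ((-2.8)·(-2.8) + (2.2)·(2.2) + (1.2)·(1.2) + (2.2)·(2.2) + (-2.8)·(-2.8)) / 4 = 26.8/4 = 6.7
  Sample standard deviations s_i = √(s[i,i]):
  s(X_1) = √(5.2) = 2.2804
  s(X_2) = √(6.7) = 2.5884

Step 3 — r_{ij} = s_{ij} / (s_i · s_j):
  r[X_1,X_1] = 1 (diagonal).
  r[X_1,X_2] = -0.7 / (2.2804 · 2.5884) = -0.7 / 5.9025 = -0.1186
  r[X_2,X_2] = 1 (diagonal).

R is symmetric with unit diagonal. Assembling:

R = [[1, -0.1186],
 [-0.1186, 1]]


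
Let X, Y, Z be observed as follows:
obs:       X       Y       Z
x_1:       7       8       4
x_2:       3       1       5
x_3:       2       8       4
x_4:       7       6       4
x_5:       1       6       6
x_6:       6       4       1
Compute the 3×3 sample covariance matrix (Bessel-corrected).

Step 1 — column means:
  mean(X) = (7 + 3 + 2 + 7 + 1 + 6) / 6 = 26/6 = 4.3333
  mean(Y) = (8 + 1 + 8 + 6 + 6 + 4) / 6 = 33/6 = 5.5
  mean(Z) = (4 + 5 + 4 + 4 + 6 + 1) / 6 = 24/6 = 4

Step 2 — sample covariance S[i,j] = (1/(n-1)) · Σ_k (x_{k,i} - mean_i) · (x_{k,j} - mean_j), with n-1 = 5.
  S[X,X] = ((2.6667)·(2.6667) + (-1.3333)·(-1.3333) + (-2.3333)·(-2.3333) + (2.6667)·(2.6667) + (-3.3333)·(-3.3333) + (1.6667)·(1.6667)) / 5 = 35.3333/5 = 7.0667
  S[X,Y] = ((2.6667)·(2.5) + (-1.3333)·(-4.5) + (-2.3333)·(2.5) + (2.6667)·(0.5) + (-3.3333)·(0.5) + (1.6667)·(-1.5)) / 5 = 4/5 = 0.8
  S[X,Z] = ((2.6667)·(0) + (-1.3333)·(1) + (-2.3333)·(0) + (2.6667)·(0) + (-3.3333)·(2) + (1.6667)·(-3)) / 5 = -13/5 = -2.6
  S[Y,Y] = ((2.5)·(2.5) + (-4.5)·(-4.5) + (2.5)·(2.5) + (0.5)·(0.5) + (0.5)·(0.5) + (-1.5)·(-1.5)) / 5 = 35.5/5 = 7.1
  S[Y,Z] = ((2.5)·(0) + (-4.5)·(1) + (2.5)·(0) + (0.5)·(0) + (0.5)·(2) + (-1.5)·(-3)) / 5 = 1/5 = 0.2
  S[Z,Z] = ((0)·(0) + (1)·(1) + (0)·(0) + (0)·(0) + (2)·(2) + (-3)·(-3)) / 5 = 14/5 = 2.8

S is symmetric (S[j,i] = S[i,j]). Assembling:

S = [[7.0667, 0.8, -2.6],
 [0.8, 7.1, 0.2],
 [-2.6, 0.2, 2.8]]


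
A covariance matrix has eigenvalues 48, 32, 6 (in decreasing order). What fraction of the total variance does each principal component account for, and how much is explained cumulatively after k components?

Step 1 — total variance = trace(Sigma) = Σ λ_i = 48 + 32 + 6 = 86.

Step 2 — fraction explained by component i = λ_i / Σ λ:
  PC1: 48/86 = 0.5581
  PC2: 32/86 = 0.3721
  PC3: 6/86 = 0.0698

Step 3 — cumulative fraction after k components = (λ_1 + ... + λ_k) / Σ λ:
  k = 1: 48/86 = 0.5581
  k = 2: (48 + 32)/86 = 80/86 = 0.9302
  k = 3: (48 + 32 + 6)/86 = 86/86 = 1

Summary (fraction, with percent):

explained: PC1 0.5581 (55.81%), PC2 0.3721 (37.21%), PC3 0.0698 (6.98%);  cumulative: 0.5581, 0.9302, 1


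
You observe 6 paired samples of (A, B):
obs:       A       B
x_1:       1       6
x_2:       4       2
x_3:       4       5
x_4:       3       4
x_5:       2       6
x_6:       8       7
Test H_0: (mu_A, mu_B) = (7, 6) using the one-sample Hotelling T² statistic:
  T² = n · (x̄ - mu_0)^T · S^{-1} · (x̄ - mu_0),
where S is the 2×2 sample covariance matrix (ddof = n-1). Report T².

Step 1 — sample mean vector:
  mean(A) = (1 + 4 + 4 + 3 + 2 + 8) / 6 = 22/6 = 3.6667
  mean(B) = (6 + 2 + 5 + 4 + 6 + 7) / 6 = 30/6 = 5
  x̄ = (3.6667, 5),  deviation x̄ - mu_0 = (3.6667, 5) - (7, 6) = (-3.3333, -1).

Step 2 — sample covariance matrix, S[i,j] = (1/(n-1)) · Σ_k (x_{k,i} - mean_i) · (x_{k,j} - mean_j), divisor n-1 = 5:
  S[A,A] = ((-2.6667)·(-2.6667) + (0.3333)·(0.3333) + (0.3333)·(0.3333) + (-0.6667)·(-0.6667) + (-1.6667)·(-1.6667) + (4.3333)·(4.3333)) / 5 = 29.3333/5 = 5.8667
  S[A,B] = ((-2.6667)·(1) + (0.3333)·(-3) + (0.3333)·(0) + (-0.6667)·(-1) + (-1.6667)·(1) + (4.3333)·(2)) / 5 = 4/5 = 0.8
  S[B,B] = ((1)·(1) + (-3)·(-3) + (0)·(0) + (-1)·(-1) + (1)·(1) + (2)·(2)) / 5 = 16/5 = 3.2
  S = [[5.8667, 0.8],
 [0.8, 3.2]].

Step 3 — invert S. det(S) = 5.8667·3.2 - (0.8)² = 18.1333.
  S^{-1} = (1/det) · [[d, -b], [-b, a]] = [[0.1765, -0.0441],
 [-0.0441, 0.3235]].

Step 4 — quadratic form (x̄ - mu_0)^T · S^{-1} · (x̄ - mu_0):
  S^{-1} · (x̄ - mu_0) = (-0.5441, -0.1765),
  (x̄ - mu_0)^T · [...] = (-3.3333)·(-0.5441) + (-1)·(-0.1765) = 1.9902.

Step 5 — scale by n: T² = 6 · 1.9902 = 11.9412.

T² ≈ 11.9412


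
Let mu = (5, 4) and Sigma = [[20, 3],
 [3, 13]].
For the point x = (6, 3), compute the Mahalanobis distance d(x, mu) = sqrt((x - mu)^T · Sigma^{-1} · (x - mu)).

Step 1 — centre the observation: (x - mu) = (1, -1).

Step 2 — invert Sigma. det(Sigma) = 20·13 - (3)² = 251.
  Sigma^{-1} = (1/det) · [[d, -b], [-b, a]] = [[0.0518, -0.012],
 [-0.012, 0.0797]].

Step 3 — form the quadratic (x - mu)^T · Sigma^{-1} · (x - mu):
  Sigma^{-1} · (x - mu) = (0.0637, -0.0916).
  (x - mu)^T · [Sigma^{-1} · (x - mu)] = (1)·(0.0637) + (-1)·(-0.0916) = 0.1554.

Step 4 — take square root: d = √(0.1554) ≈ 0.3942.

d(x, mu) = √(0.1554) ≈ 0.3942


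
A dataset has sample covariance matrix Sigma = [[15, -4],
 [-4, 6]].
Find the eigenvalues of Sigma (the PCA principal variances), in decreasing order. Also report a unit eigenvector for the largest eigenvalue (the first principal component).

Step 1 — characteristic polynomial of 2×2 Sigma:
  det(Sigma - λI) = λ² - trace · λ + det = 0.
  trace = 15 + 6 = 21, det = 15·6 - (-4)² = 74.
Step 2 — discriminant:
  Δ = trace² - 4·det = 441 - 296 = 145.
Step 3 — eigenvalues:
  λ = (trace ± √Δ)/2 = (21 ± 12.0416)/2,
  λ_1 = 16.5208,  λ_2 = 4.4792.

Step 4 — unit eigenvector for λ_1: solve (Sigma - λ_1 I)v = 0. First row:
  (15 - 16.5208)·v_x + (-4)·v_y = 0, i.e. (-1.5208)·v_x + (-4)·v_y = 0,
  so v ∝ (b, λ_1 - a) = (-4, 1.5208); multiply by -1 so the first entry is positive: u = (4, -1.5208).
  ||u|| = √((4)² + (-1.5208)²) = √(18.3128) ≈ 4.2793,
  v_1 = u/||u|| ≈ (0.9347, -0.3554) (||v_1|| = 1).

λ_1 = 16.5208,  λ_2 = 4.4792;  v_1 ≈ (0.9347, -0.3554)


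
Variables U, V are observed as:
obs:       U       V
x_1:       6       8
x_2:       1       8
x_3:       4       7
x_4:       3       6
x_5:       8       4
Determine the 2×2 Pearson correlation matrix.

Step 1 — column means:
  mean(U) = (6 + 1 + 4 + 3 + 8) / 5 = 22/5 = 4.4
  mean(V) = (8 + 8 + 7 + 6 + 4) / 5 = 33/5 = 6.6

Step 2 — sample variances and covariances s[i,j] = (1/(n-1)) · Σ_k (x_{k,i} - mean_i) · (x_{k,j} - mean_j), with n-1 = 4:
  s[U,U] = ((1.6)·(1.6) + (-3.4)·(-3.4) + (-0.4)·(-0.4) + (-1.4)·(-1.4) + (3.6)·(3.6)) / 4 = 29.2/4 = 7.3
  s[U,V] = ((1.6)·(1.4) + (-3.4)·(1.4) + (-0.4)·(0.4) + (-1.4)·(-0.6) + (3.6)·(-2.6)) / 4 = -11.2/4 = -2.8
  s[V,V] = ((1.4)·(1.4) + (1.4)·(1.4) + (0.4)·(0.4) + (-0.6)·(-0.6) + (-2.6)·(-2.6)) / 4 = 11.2/4 = 2.8
  Sample standard deviations s_i = √(s[i,i]):
  s(U) = √(7.3) = 2.7019
  s(V) = √(2.8) = 1.6733

Step 3 — r_{ij} = s_{ij} / (s_i · s_j):
  r[U,U] = 1 (diagonal).
  r[U,V] = -2.8 / (2.7019 · 1.6733) = -2.8 / 4.5211 = -0.6193
  r[V,V] = 1 (diagonal).

R is symmetric with unit diagonal. Assembling:

R = [[1, -0.6193],
 [-0.6193, 1]]


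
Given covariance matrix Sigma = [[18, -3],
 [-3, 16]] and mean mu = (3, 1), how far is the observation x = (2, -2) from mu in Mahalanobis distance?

Step 1 — centre the observation: (x - mu) = (-1, -3).

Step 2 — invert Sigma. det(Sigma) = 18·16 - (-3)² = 279.
  Sigma^{-1} = (1/det) · [[d, -b], [-b, a]] = [[0.0573, 0.0108],
 [0.0108, 0.0645]].

Step 3 — form the quadratic (x - mu)^T · Sigma^{-1} · (x - mu):
  Sigma^{-1} · (x - mu) = (-0.0896, -0.2043).
  (x - mu)^T · [Sigma^{-1} · (x - mu)] = (-1)·(-0.0896) + (-3)·(-0.2043) = 0.7025.

Step 4 — take square root: d = √(0.7025) ≈ 0.8382.

d(x, mu) = √(0.7025) ≈ 0.8382


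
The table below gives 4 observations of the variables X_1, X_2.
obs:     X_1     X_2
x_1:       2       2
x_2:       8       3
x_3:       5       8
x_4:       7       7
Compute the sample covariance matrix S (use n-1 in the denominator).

Step 1 — column means:
  mean(X_1) = (2 + 8 + 5 + 7) / 4 = 22/4 = 5.5
  mean(X_2) = (2 + 3 + 8 + 7) / 4 = 20/4 = 5

Step 2 — sample covariance S[i,j] = (1/(n-1)) · Σ_k (x_{k,i} - mean_i) · (x_{k,j} - mean_j), with n-1 = 3.
  S[X_1,X_1] = ((-3.5)·(-3.5) + (2.5)·(2.5) + (-0.5)·(-0.5) + (1.5)·(1.5)) / 3 = 21/3 = 7
  S[X_1,X_2] = ((-3.5)·(-3) + (2.5)·(-2) + (-0.5)·(3) + (1.5)·(2)) / 3 = 7/3 = 2.3333
  S[X_2,X_2] = ((-3)·(-3) + (-2)·(-2) + (3)·(3) + (2)·(2)) / 3 = 26/3 = 8.6667

S is symmetric (S[j,i] = S[i,j]). Assembling:

S = [[7, 2.3333],
 [2.3333, 8.6667]]


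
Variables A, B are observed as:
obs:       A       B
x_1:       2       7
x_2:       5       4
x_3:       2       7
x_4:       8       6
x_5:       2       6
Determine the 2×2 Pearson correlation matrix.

Step 1 — column means:
  mean(A) = (2 + 5 + 2 + 8 + 2) / 5 = 19/5 = 3.8
  mean(B) = (7 + 4 + 7 + 6 + 6) / 5 = 30/5 = 6

Step 2 — sample variances and covariances s[i,j] = (1/(n-1)) · Σ_k (x_{k,i} - mean_i) · (x_{k,j} - mean_j), with n-1 = 4:
  s[A,A] = ((-1.8)·(-1.8) + (1.2)·(1.2) + (-1.8)·(-1.8) + (4.2)·(4.2) + (-1.8)·(-1.8)) / 4 = 28.8/4 = 7.2
  s[A,B] = ((-1.8)·(1) + (1.2)·(-2) + (-1.8)·(1) + (4.2)·(0) + (-1.8)·(0)) / 4 = -6/4 = -1.5
  s[B,B] = ((1)·(1) + (-2)·(-2) + (1)·(1) + (0)·(0) + (0)·(0)) / 4 = 6/4 = 1.5
  Sample standard deviations s_i = √(s[i,i]):
  s(A) = √(7.2) = 2.6833
  s(B) = √(1.5) = 1.2247

Step 3 — r_{ij} = s_{ij} / (s_i · s_j):
  r[A,A] = 1 (diagonal).
  r[A,B] = -1.5 / (2.6833 · 1.2247) = -1.5 / 3.2863 = -0.4564
  r[B,B] = 1 (diagonal).

R is symmetric with unit diagonal. Assembling:

R = [[1, -0.4564],
 [-0.4564, 1]]


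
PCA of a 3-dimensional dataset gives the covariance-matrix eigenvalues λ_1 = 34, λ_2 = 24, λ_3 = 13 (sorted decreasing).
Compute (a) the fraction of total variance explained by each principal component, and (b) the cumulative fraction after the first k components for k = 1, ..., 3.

Step 1 — total variance = trace(Sigma) = Σ λ_i = 34 + 24 + 13 = 71.

Step 2 — fraction explained by component i = λ_i / Σ λ:
  PC1: 34/71 = 0.4789
  PC2: 24/71 = 0.338
  PC3: 13/71 = 0.1831

Step 3 — cumulative fraction after k components = (λ_1 + ... + λ_k) / Σ λ:
  k = 1: 34/71 = 0.4789
  k = 2: (34 + 24)/71 = 58/71 = 0.8169
  k = 3: (34 + 24 + 13)/71 = 71/71 = 1

Summary (fraction, with percent):

explained: PC1 0.4789 (47.89%), PC2 0.338 (33.8%), PC3 0.1831 (18.31%);  cumulative: 0.4789, 0.8169, 1


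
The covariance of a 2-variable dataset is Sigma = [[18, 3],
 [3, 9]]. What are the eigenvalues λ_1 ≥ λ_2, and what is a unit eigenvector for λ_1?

Step 1 — characteristic polynomial of 2×2 Sigma:
  det(Sigma - λI) = λ² - trace · λ + det = 0.
  trace = 18 + 9 = 27, det = 18·9 - (3)² = 153.
Step 2 — discriminant:
  Δ = trace² - 4·det = 729 - 612 = 117.
Step 3 — eigenvalues:
  λ = (trace ± √Δ)/2 = (27 ± 10.8167)/2,
  λ_1 = 18.9083,  λ_2 = 8.0917.

Step 4 — unit eigenvector for λ_1: solve (Sigma - λ_1 I)v = 0. First row:
  (18 - 18.9083)·v_x + (3)·v_y = 0, i.e. (-0.9083)·v_x + (3)·v_y = 0,
  so v ∝ (b, λ_1 - a) = (3, 0.9083) = u.
  ||u|| = √((3)² + (0.9083)²) = √(9.8251) ≈ 3.1345,
  v_1 = u/||u|| ≈ (0.9571, 0.2898) (||v_1|| = 1).

λ_1 = 18.9083,  λ_2 = 8.0917;  v_1 ≈ (0.9571, 0.2898)


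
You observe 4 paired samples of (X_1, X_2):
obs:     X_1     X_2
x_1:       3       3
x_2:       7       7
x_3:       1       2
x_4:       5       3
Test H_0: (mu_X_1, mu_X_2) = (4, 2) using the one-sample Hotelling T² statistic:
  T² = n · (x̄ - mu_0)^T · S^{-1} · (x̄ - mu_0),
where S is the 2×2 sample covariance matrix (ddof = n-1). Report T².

Step 1 — sample mean vector:
  mean(X_1) = (3 + 7 + 1 + 5) / 4 = 16/4 = 4
  mean(X_2) = (3 + 7 + 2 + 3) / 4 = 15/4 = 3.75
  x̄ = (4, 3.75),  deviation x̄ - mu_0 = (4, 3.75) - (4, 2) = (0, 1.75).

Step 2 — sample covariance matrix, S[i,j] = (1/(n-1)) · Σ_k (x_{k,i} - mean_i) · (x_{k,j} - mean_j), divisor n-1 = 3:
  S[X_1,X_1] = ((-1)·(-1) + (3)·(3) + (-3)·(-3) + (1)·(1)) / 3 = 20/3 = 6.6667
  S[X_1,X_2] = ((-1)·(-0.75) + (3)·(3.25) + (-3)·(-1.75) + (1)·(-0.75)) / 3 = 15/3 = 5
  S[X_2,X_2] = ((-0.75)·(-0.75) + (3.25)·(3.25) + (-1.75)·(-1.75) + (-0.75)·(-0.75)) / 3 = 14.75/3 = 4.9167
  S = [[6.6667, 5],
 [5, 4.9167]].

Step 3 — invert S. det(S) = 6.6667·4.9167 - (5)² = 7.7778.
  S^{-1} = (1/det) · [[d, -b], [-b, a]] = [[0.6321, -0.6429],
 [-0.6429, 0.8571]].

Step 4 — quadratic form (x̄ - mu_0)^T · S^{-1} · (x̄ - mu_0):
  S^{-1} · (x̄ - mu_0) = (-1.125, 1.5),
  (x̄ - mu_0)^T · [...] = (0)·(-1.125) + (1.75)·(1.5) = 2.625.

Step 5 — scale by n: T² = 4 · 2.625 = 10.5.

T² ≈ 10.5


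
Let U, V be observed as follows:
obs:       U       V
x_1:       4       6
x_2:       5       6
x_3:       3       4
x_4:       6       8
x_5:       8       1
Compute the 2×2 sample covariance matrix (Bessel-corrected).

Step 1 — column means:
  mean(U) = (4 + 5 + 3 + 6 + 8) / 5 = 26/5 = 5.2
  mean(V) = (6 + 6 + 4 + 8 + 1) / 5 = 25/5 = 5

Step 2 — sample covariance S[i,j] = (1/(n-1)) · Σ_k (x_{k,i} - mean_i) · (x_{k,j} - mean_j), with n-1 = 4.
  S[U,U] = ((-1.2)·(-1.2) + (-0.2)·(-0.2) + (-2.2)·(-2.2) + (0.8)·(0.8) + (2.8)·(2.8)) / 4 = 14.8/4 = 3.7
  S[U,V] = ((-1.2)·(1) + (-0.2)·(1) + (-2.2)·(-1) + (0.8)·(3) + (2.8)·(-4)) / 4 = -8/4 = -2
  S[V,V] = ((1)·(1) + (1)·(1) + (-1)·(-1) + (3)·(3) + (-4)·(-4)) / 4 = 28/4 = 7

S is symmetric (S[j,i] = S[i,j]). Assembling:

S = [[3.7, -2],
 [-2, 7]]


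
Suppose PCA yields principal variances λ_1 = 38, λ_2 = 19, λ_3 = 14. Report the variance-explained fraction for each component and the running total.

Step 1 — total variance = trace(Sigma) = Σ λ_i = 38 + 19 + 14 = 71.

Step 2 — fraction explained by component i = λ_i / Σ λ:
  PC1: 38/71 = 0.5352
  PC2: 19/71 = 0.2676
  PC3: 14/71 = 0.1972

Step 3 — cumulative fraction after k components = (λ_1 + ... + λ_k) / Σ λ:
  k = 1: 38/71 = 0.5352
  k = 2: (38 + 19)/71 = 57/71 = 0.8028
  k = 3: (38 + 19 + 14)/71 = 71/71 = 1

Summary (fraction, with percent):

explained: PC1 0.5352 (53.52%), PC2 0.2676 (26.76%), PC3 0.1972 (19.72%);  cumulative: 0.5352, 0.8028, 1


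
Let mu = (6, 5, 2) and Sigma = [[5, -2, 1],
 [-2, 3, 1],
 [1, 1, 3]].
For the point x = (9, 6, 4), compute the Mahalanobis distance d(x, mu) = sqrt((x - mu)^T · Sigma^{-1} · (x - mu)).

Step 1 — centre the observation: (x - mu) = (3, 1, 2).

Step 2 — invert Sigma (cofactor / det for 3×3, or solve directly):
  Sigma^{-1} = [[0.381, 0.3333, -0.2381],
 [0.3333, 0.6667, -0.3333],
 [-0.2381, -0.3333, 0.5238]].

Step 3 — form the quadratic (x - mu)^T · Sigma^{-1} · (x - mu):
  Sigma^{-1} · (x - mu) = (1, 1, 0).
  (x - mu)^T · [Sigma^{-1} · (x - mu)] = (3)·(1) + (1)·(1) + (2)·(0) = 4.

Step 4 — take square root: d = √(4) ≈ 2.

d(x, mu) = √(4) ≈ 2


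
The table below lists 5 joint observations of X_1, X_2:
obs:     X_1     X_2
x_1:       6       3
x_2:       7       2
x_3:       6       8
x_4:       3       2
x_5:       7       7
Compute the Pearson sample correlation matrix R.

Step 1 — column means:
  mean(X_1) = (6 + 7 + 6 + 3 + 7) / 5 = 29/5 = 5.8
  mean(X_2) = (3 + 2 + 8 + 2 + 7) / 5 = 22/5 = 4.4

Step 2 — sample variances and covariances s[i,j] = (1/(n-1)) · Σ_k (x_{k,i} - mean_i) · (x_{k,j} - mean_j), with n-1 = 4:
  s[X_1,X_1] = ((0.2)·(0.2) + (1.2)·(1.2) + (0.2)·(0.2) + (-2.8)·(-2.8) + (1.2)·(1.2)) / 4 = 10.8/4 = 2.7
  s[X_1,X_2] = ((0.2)·(-1.4) + (1.2)·(-2.4) + (0.2)·(3.6) + (-2.8)·(-2.4) + (1.2)·(2.6)) / 4 = 7.4/4 = 1.85
  s[X_2,X_2] = ((-1.4)·(-1.4) + (-2.4)·(-2.4) + (3.6)·(3.6) + (-2.4)·(-2.4) + (2.6)·(2.6)) / 4 = 33.2/4 = 8.3
  Sample standard deviations s_i = √(s[i,i]):
  s(X_1) = √(2.7) = 1.6432
  s(X_2) = √(8.3) = 2.881

Step 3 — r_{ij} = s_{ij} / (s_i · s_j):
  r[X_1,X_1] = 1 (diagonal).
  r[X_1,X_2] = 1.85 / (1.6432 · 2.881) = 1.85 / 4.7339 = 0.3908
  r[X_2,X_2] = 1 (diagonal).

R is symmetric with unit diagonal. Assembling:

R = [[1, 0.3908],
 [0.3908, 1]]


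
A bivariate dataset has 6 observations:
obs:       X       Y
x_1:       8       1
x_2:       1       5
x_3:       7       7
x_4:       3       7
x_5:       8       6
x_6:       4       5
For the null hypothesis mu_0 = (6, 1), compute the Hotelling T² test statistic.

Step 1 — sample mean vector:
  mean(X) = (8 + 1 + 7 + 3 + 8 + 4) / 6 = 31/6 = 5.1667
  mean(Y) = (1 + 5 + 7 + 7 + 6 + 5) / 6 = 31/6 = 5.1667
  x̄ = (5.1667, 5.1667),  deviation x̄ - mu_0 = (5.1667, 5.1667) - (6, 1) = (-0.8333, 4.1667).

Step 2 — sample covariance matrix, S[i,j] = (1/(n-1)) · Σ_k (x_{k,i} - mean_i) · (x_{k,j} - mean_j), divisor n-1 = 5:
  S[X,X] = ((2.8333)·(2.8333) + (-4.1667)·(-4.1667) + (1.8333)·(1.8333) + (-2.1667)·(-2.1667) + (2.8333)·(2.8333) + (-1.1667)·(-1.1667)) / 5 = 42.8333/5 = 8.5667
  S[X,Y] = ((2.8333)·(-4.1667) + (-4.1667)·(-0.1667) + (1.8333)·(1.8333) + (-2.1667)·(1.8333) + (2.8333)·(0.8333) + (-1.1667)·(-0.1667)) / 5 = -9.1667/5 = -1.8333
  S[Y,Y] = ((-4.1667)·(-4.1667) + (-0.1667)·(-0.1667) + (1.8333)·(1.8333) + (1.8333)·(1.8333) + (0.8333)·(0.8333) + (-0.1667)·(-0.1667)) / 5 = 24.8333/5 = 4.9667
  S = [[8.5667, -1.8333],
 [-1.8333, 4.9667]].

Step 3 — invert S. det(S) = 8.5667·4.9667 - (-1.8333)² = 39.1867.
  S^{-1} = (1/det) · [[d, -b], [-b, a]] = [[0.1267, 0.0468],
 [0.0468, 0.2186]].

Step 4 — quadratic form (x̄ - mu_0)^T · S^{-1} · (x̄ - mu_0):
  S^{-1} · (x̄ - mu_0) = (0.0893, 0.8719),
  (x̄ - mu_0)^T · [...] = (-0.8333)·(0.0893) + (4.1667)·(0.8719) = 3.5585.

Step 5 — scale by n: T² = 6 · 3.5585 = 21.3508.

T² ≈ 21.3508


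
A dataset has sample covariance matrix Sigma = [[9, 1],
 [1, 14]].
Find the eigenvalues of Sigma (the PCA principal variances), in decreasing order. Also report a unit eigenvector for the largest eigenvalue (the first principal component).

Step 1 — characteristic polynomial of 2×2 Sigma:
  det(Sigma - λI) = λ² - trace · λ + det = 0.
  trace = 9 + 14 = 23, det = 9·14 - (1)² = 125.
Step 2 — discriminant:
  Δ = trace² - 4·det = 529 - 500 = 29.
Step 3 — eigenvalues:
  λ = (trace ± √Δ)/2 = (23 ± 5.3852)/2,
  λ_1 = 14.1926,  λ_2 = 8.8074.

Step 4 — unit eigenvector for λ_1: solve (Sigma - λ_1 I)v = 0. First row:
  (9 - 14.1926)·v_x + (1)·v_y = 0, i.e. (-5.1926)·v_x + (1)·v_y = 0,
  so v ∝ (b, λ_1 - a) = (1, 5.1926) = u.
  ||u|| = √((1)² + (5.1926)²) = √(27.9629) ≈ 5.288,
  v_1 = u/||u|| ≈ (0.1891, 0.982) (||v_1|| = 1).

λ_1 = 14.1926,  λ_2 = 8.8074;  v_1 ≈ (0.1891, 0.982)


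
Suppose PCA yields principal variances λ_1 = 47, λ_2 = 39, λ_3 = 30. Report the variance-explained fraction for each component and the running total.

Step 1 — total variance = trace(Sigma) = Σ λ_i = 47 + 39 + 30 = 116.

Step 2 — fraction explained by component i = λ_i / Σ λ:
  PC1: 47/116 = 0.4052
  PC2: 39/116 = 0.3362
  PC3: 30/116 = 0.2586

Step 3 — cumulative fraction after k components = (λ_1 + ... + λ_k) / Σ λ:
  k = 1: 47/116 = 0.4052
  k = 2: (47 + 39)/116 = 86/116 = 0.7414
  k = 3: (47 + 39 + 30)/116 = 116/116 = 1

Summary (fraction, with percent):

explained: PC1 0.4052 (40.52%), PC2 0.3362 (33.62%), PC3 0.2586 (25.86%);  cumulative: 0.4052, 0.7414, 1


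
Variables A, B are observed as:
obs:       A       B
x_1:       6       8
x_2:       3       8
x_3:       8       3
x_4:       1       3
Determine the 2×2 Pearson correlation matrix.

Step 1 — column means:
  mean(A) = (6 + 3 + 8 + 1) / 4 = 18/4 = 4.5
  mean(B) = (8 + 8 + 3 + 3) / 4 = 22/4 = 5.5

Step 2 — sample variances and covariances s[i,j] = (1/(n-1)) · Σ_k (x_{k,i} - mean_i) · (x_{k,j} - mean_j), with n-1 = 3:
  s[A,A] = ((1.5)·(1.5) + (-1.5)·(-1.5) + (3.5)·(3.5) + (-3.5)·(-3.5)) / 3 = 29/3 = 9.6667
  s[A,B] = ((1.5)·(2.5) + (-1.5)·(2.5) + (3.5)·(-2.5) + (-3.5)·(-2.5)) / 3 = 0/3 = 0
  s[B,B] = ((2.5)·(2.5) + (2.5)·(2.5) + (-2.5)·(-2.5) + (-2.5)·(-2.5)) / 3 = 25/3 = 8.3333
  Sample standard deviations s_i = √(s[i,i]):
  s(A) = √(9.6667) = 3.1091
  s(B) = √(8.3333) = 2.8868

Step 3 — r_{ij} = s_{ij} / (s_i · s_j):
  r[A,A] = 1 (diagonal).
  r[A,B] = 0 / (3.1091 · 2.8868) = 0 / 8.9753 = 0
  r[B,B] = 1 (diagonal).

R is symmetric with unit diagonal. Assembling:

R = [[1, 0],
 [0, 1]]


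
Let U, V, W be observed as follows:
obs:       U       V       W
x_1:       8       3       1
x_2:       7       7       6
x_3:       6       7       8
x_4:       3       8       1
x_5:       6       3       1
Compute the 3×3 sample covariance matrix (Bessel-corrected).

Step 1 — column means:
  mean(U) = (8 + 7 + 6 + 3 + 6) / 5 = 30/5 = 6
  mean(V) = (3 + 7 + 7 + 8 + 3) / 5 = 28/5 = 5.6
  mean(W) = (1 + 6 + 8 + 1 + 1) / 5 = 17/5 = 3.4

Step 2 — sample covariance S[i,j] = (1/(n-1)) · Σ_k (x_{k,i} - mean_i) · (x_{k,j} - mean_j), with n-1 = 4.
  S[U,U] = ((2)·(2) + (1)·(1) + (0)·(0) + (-3)·(-3) + (0)·(0)) / 4 = 14/4 = 3.5
  S[U,V] = ((2)·(-2.6) + (1)·(1.4) + (0)·(1.4) + (-3)·(2.4) + (0)·(-2.6)) / 4 = -11/4 = -2.75
  S[U,W] = ((2)·(-2.4) + (1)·(2.6) + (0)·(4.6) + (-3)·(-2.4) + (0)·(-2.4)) / 4 = 5/4 = 1.25
  S[V,V] = ((-2.6)·(-2.6) + (1.4)·(1.4) + (1.4)·(1.4) + (2.4)·(2.4) + (-2.6)·(-2.6)) / 4 = 23.2/4 = 5.8
  S[V,W] = ((-2.6)·(-2.4) + (1.4)·(2.6) + (1.4)·(4.6) + (2.4)·(-2.4) + (-2.6)·(-2.4)) / 4 = 16.8/4 = 4.2
  S[W,W] = ((-2.4)·(-2.4) + (2.6)·(2.6) + (4.6)·(4.6) + (-2.4)·(-2.4) + (-2.4)·(-2.4)) / 4 = 45.2/4 = 11.3

S is symmetric (S[j,i] = S[i,j]). Assembling:

S = [[3.5, -2.75, 1.25],
 [-2.75, 5.8, 4.2],
 [1.25, 4.2, 11.3]]
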